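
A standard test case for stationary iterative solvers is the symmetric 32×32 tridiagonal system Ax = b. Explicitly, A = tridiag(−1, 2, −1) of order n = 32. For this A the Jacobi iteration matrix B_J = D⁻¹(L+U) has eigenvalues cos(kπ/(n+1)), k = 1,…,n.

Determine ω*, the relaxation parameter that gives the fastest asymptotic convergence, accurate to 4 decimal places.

With n=32, ρ(Jacobi) = cos(π/33) = 0.9955.
√(1−ρ_J²) simplifies to sin(π/33) = 0.09506.
ω* = 2/(1+0.09506) = 1.8264
Hence ρ(B_{ω*}) = 1.8264 − 1 = 0.8264.

ω* = 1.8264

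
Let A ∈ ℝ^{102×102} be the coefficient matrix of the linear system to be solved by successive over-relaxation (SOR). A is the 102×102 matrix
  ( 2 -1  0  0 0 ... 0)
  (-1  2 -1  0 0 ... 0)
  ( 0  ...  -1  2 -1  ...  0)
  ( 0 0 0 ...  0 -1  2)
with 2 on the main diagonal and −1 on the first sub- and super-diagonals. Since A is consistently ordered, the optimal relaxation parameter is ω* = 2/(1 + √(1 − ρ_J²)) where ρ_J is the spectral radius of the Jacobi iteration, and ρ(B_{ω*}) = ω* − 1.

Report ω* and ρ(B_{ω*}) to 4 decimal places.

n=102: λ(B_J) = 1 − λ(A)/2 = cos(kπ/103); k=1 gives ρ_J = 0.9995.
1 − cos²(π/103) = sin²(π/103) ⇒ √(1−ρ_J²) = sin(π/103) = 0.03050.
Young: ω* = 2/(1+√(1−ρ_J²)) = 2/(1+0.03050) = 2/1.03050 = 1.9408.
ρ_SOR = ω* − 1 = 1.9408 − 1 = 0.9408.

ω* = 1.9408, ρ_SOR = 0.9408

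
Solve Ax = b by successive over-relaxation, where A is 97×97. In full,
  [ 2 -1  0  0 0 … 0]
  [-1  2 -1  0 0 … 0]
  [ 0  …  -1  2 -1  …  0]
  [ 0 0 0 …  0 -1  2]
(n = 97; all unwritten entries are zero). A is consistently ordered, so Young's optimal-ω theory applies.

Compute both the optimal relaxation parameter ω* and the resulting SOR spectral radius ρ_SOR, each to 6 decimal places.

½·tridiag(1,0,1) at n=97: λ_k = cos(kπ/98); max |λ| at k=1 ⇒ ρ_J = cos(π/98) ≈ 0.999486.
root = sin(π/98) = 0.0320516  (since 1−cos² = sin²).
Young: ω* = 2/(1+√(1−ρ_J²)) = 2/(1+0.0320516) = 2/1.0320516 = 1.937888.
ρ_SOR = ω* − 1 ≈ 0.937888.

ω* = 1.937888, ρ_SOR = 0.937888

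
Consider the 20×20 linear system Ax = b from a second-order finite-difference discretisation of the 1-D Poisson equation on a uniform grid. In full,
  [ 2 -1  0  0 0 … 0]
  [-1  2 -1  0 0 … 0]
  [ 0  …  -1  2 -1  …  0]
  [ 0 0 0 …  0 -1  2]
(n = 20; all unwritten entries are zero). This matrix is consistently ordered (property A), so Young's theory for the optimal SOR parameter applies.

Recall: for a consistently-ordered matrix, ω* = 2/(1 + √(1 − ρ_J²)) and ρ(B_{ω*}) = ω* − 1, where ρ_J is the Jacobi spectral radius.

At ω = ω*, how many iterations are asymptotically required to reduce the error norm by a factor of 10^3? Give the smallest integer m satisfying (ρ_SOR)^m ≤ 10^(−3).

ρ_J = max_k |cos(kπ/21)| = cos(π/21) = 0.9888308
root = sin(π/21) = 0.1490423  (since 1−cos² = sin²).
ω* = 2 / (1 + 0.1490423) = 2 / 1.1490423 ≈ 1.7405800.
Hence ρ(B_{ω*}) = 1.7405800 − 1 = 0.7405800.
3·ln10 = 6.90776; −ln(0.7405800) = 0.300322; m = ⌈6.90776/0.300322⌉ = ⌈23.001⌉ = 24.

m = 24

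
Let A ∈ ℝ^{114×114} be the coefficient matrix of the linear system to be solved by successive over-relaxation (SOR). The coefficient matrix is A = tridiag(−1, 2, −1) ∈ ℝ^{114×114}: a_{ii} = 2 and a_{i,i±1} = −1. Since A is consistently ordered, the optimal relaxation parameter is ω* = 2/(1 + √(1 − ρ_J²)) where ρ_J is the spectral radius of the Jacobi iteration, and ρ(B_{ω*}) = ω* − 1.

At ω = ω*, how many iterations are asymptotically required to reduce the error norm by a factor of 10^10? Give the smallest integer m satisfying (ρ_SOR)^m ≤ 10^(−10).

ρ_J = max_k |cos(kπ/115)| = cos(π/115) = 0.9996269
√(1−ρ_J²) simplifies to sin(π/115) = 0.0273148.
Young: ω* = 2/(1+√(1−ρ_J²)) = 2/(1+0.0273148) = 2/1.0273148 = 1.9468229.
and ρ(B_{ω*}) = 1.9468229 − 1 = 0.9468229.
ρ_SOR^m ≤ 10^(−10) ⇔ m ≥ 10·ln10/(−ln 0.9468229) = 23.0259/0.0546432 = 421.386; m = ⌈421.386⌉ = 422.

m = 422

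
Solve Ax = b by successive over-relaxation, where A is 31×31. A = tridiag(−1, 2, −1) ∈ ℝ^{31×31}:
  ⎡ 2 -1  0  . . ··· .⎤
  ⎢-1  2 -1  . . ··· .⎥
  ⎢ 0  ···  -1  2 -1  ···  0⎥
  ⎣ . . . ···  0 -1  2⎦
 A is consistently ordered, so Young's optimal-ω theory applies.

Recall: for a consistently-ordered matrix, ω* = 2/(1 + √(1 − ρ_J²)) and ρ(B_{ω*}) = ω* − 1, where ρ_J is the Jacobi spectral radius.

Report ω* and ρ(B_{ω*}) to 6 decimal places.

ω* = 1.821465, ρ_SOR = 0.821465

n=31: λ(B_J) = 1 − λ(A)/2 = cos(kπ/32); k=1 gives ρ_J = 0.995185.
root = sin(π/32) = 0.0980171  (since 1−cos² = sin²).
So ω* = 2/1.0980171 = 1.821465 (Young).
ρ_SOR = ω* − 1 ≈ 0.821465.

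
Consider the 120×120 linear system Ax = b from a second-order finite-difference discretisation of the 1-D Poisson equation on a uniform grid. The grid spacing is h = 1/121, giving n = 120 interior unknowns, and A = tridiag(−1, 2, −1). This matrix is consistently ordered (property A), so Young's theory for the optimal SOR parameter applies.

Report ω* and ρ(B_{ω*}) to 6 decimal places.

ρ_J = max_k |cos(kπ/121)| = cos(π/121) = 0.999663
root = sin(π/121) = 0.0259607  (since 1−cos² = sin²).
Then 2/(1+√(1−ρ_J²)) = 2/(1+0.0259607); ω* = 2/1.0259607 = 1.949392.
At ω = 1.949392 every |λ(B_ω)| = ω−1, so ρ_SOR = 0.949392.

ω* = 1.949392, ρ_SOR = 0.949392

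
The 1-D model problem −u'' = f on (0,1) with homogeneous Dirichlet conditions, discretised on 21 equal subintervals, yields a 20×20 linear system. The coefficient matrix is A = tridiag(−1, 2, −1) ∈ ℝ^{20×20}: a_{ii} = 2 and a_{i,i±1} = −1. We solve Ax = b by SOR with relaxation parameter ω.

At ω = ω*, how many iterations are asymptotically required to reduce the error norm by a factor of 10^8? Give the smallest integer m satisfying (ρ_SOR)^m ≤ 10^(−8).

m = 62

With n=20, ρ(Jacobi) = cos(π/21) = 0.9888308.
√(1 − cos²(π/21)) = sin(π/21) ≈ 0.1490423.
[ω*] 2 ÷ (1 + 0.1490423) = 2 ÷ 1.1490423 = 1.7405800.
ρ(B_{ω*}) = ω*−1 = 0.7405800
(0.7405800)^m ≤ 10^{−8}  ⇒  m·ln(0.7405800) ≤ −8·ln10  ⇒  m ≥ 61.336  ⇒  m = 62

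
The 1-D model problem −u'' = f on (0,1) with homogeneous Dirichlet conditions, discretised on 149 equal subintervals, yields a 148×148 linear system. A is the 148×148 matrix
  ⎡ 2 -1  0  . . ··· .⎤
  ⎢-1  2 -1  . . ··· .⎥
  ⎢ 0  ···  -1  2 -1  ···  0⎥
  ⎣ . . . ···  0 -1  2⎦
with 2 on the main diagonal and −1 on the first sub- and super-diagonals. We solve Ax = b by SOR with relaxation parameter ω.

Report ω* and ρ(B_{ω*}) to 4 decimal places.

ρ_J = max_k |cos(kπ/149)| = cos(π/149) = 0.9998
√(1−ρ_J²) simplifies to sin(π/149) = 0.02108.
Then 2/(1+√(1−ρ_J²)) = 2/(1+0.02108); ω* = 2/1.02108 = 1.9587.
ρ(B_{ω*}) = ω*−1 = 0.9587

ω* = 1.9587, ρ_SOR = 0.9587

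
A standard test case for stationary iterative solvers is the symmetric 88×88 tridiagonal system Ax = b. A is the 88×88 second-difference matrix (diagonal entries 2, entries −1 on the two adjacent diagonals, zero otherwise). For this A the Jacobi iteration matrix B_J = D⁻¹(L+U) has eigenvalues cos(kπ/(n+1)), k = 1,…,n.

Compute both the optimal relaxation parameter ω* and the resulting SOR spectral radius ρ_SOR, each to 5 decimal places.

ρ_J = max_k |cos(kπ/89)| = cos(π/89) = 0.99938
1 − cos²(π/89) = sin²(π/89) ⇒ √(1−ρ_J²) = sin(π/89) = 0.035291.
Young: ω* = 2/(1+√(1−ρ_J²)) = 2/(1+0.035291) = 2/1.035291 = 1.93182.
Hence ρ(B_{ω*}) = 1.93182 − 1 = 0.93182.

ω* = 1.93182, ρ_SOR = 0.93182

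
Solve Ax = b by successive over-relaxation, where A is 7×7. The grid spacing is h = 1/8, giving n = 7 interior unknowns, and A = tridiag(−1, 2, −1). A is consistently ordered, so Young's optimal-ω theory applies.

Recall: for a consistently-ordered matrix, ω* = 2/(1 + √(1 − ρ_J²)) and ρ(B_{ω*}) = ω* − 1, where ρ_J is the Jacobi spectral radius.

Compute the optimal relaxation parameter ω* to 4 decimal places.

ω* = 1.4465

n=7: λ(B_J) = 1 − λ(A)/2 = cos(kπ/8); k=1 gives ρ_J = 0.9239.
√(1−ρ_J²) = |sin(π/8)| = 0.38268
ω* = 2/(1 + 0.38268) = 2/1.38268 = 1.4465.
ρ_SOR = ω* − 1 = 1.4465 − 1 = 0.4465.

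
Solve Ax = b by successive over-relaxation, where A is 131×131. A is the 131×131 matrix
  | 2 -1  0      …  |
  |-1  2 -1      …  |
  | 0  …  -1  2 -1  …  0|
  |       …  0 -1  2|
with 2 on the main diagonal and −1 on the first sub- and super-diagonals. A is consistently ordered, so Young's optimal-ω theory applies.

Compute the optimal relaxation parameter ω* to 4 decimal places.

½·tridiag(1,0,1) at n=131: λ_k = cos(kπ/132); max |λ| at k=1 ⇒ ρ_J = cos(π/132) ≈ 0.9997.
√(1 − cos²(π/132)) = sin(π/132) ≈ 0.02380.
ω* = 2 / (1 + 0.02380) = 2 / 1.02380 ≈ 1.9535.
Hence ρ(B_{ω*}) = 1.9535 − 1 = 0.9535.

ω* = 1.9535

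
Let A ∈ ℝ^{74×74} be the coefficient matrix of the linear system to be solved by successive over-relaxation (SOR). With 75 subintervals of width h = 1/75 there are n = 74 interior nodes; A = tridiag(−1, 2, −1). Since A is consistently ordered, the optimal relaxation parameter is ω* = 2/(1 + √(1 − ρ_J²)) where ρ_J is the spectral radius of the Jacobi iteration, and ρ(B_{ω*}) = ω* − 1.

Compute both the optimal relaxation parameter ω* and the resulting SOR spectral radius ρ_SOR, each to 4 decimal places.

ω* = 1.9196, ρ_SOR = 0.9196

[ρ_J] n=74: ρ(B_J) = cos(π/(n+1)) = cos(π/75) = 0.9991.
√(1−ρ_J²) simplifies to sin(π/75) = 0.04188.
[ω*] 2 ÷ (1 + 0.04188) = 2 ÷ 1.04188 = 1.9196.
At ω = 1.9196 every |λ(B_ω)| = ω−1, so ρ_SOR = 0.9196.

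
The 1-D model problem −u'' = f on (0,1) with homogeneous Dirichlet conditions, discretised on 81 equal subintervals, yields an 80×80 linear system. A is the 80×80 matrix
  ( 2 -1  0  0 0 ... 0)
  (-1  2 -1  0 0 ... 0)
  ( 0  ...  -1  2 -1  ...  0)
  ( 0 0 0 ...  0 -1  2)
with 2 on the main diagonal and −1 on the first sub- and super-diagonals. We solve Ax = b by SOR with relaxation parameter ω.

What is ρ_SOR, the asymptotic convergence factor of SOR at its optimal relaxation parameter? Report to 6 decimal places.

With n=80, ρ(Jacobi) = cos(π/81) = 0.999248.
√(1 − cos²(π/81)) = sin(π/81) ≈ 0.0387754.
So ω* = 2/1.0387754 = 1.925344 (Young).
[ρ_SOR] ω* − 1 = 0.925344.

ρ_SOR = 0.925344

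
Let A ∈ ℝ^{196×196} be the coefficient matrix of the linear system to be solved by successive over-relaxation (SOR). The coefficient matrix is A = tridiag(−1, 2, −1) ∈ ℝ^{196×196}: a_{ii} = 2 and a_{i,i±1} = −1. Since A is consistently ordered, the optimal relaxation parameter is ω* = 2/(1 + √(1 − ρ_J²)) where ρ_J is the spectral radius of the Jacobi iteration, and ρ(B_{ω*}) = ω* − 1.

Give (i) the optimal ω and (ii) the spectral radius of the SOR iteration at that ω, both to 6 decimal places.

spectrum of D⁻¹(L+U) = {cos(kπ/197) : 1≤k≤196}; ρ_J = cos(π/197) = 0.999873.
√(1 − cos²(π/197)) = sin(π/197) ≈ 0.0159465.
Then 2/(1+√(1−ρ_J²)) = 2/(1+0.0159465); ω* = 2/1.0159465 = 1.968608.
Hence ρ(B_{ω*}) = 1.968608 − 1 = 0.968608.

ω* = 1.968608, ρ_SOR = 0.968608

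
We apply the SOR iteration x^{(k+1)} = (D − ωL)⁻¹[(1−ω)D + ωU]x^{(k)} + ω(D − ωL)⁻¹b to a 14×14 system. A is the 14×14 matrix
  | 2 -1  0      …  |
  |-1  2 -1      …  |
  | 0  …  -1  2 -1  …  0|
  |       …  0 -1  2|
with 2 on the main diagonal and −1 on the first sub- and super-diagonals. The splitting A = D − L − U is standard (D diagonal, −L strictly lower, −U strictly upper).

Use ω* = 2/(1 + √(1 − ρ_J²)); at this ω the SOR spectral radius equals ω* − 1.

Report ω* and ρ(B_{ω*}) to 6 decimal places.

ω* = 1.655750, ρ_SOR = 0.655750

B_J for the 14×14 system has eigenvalues cos(kπ/15); ρ_J = cos(π/15) = 0.978148.
√(1 − cos²(π/15)) = sin(π/15) ≈ 0.2079117.
ω* = 2/(1+0.2079117) = 1.655750
Hence ρ(B_{ω*}) = 1.655750 − 1 = 0.655750.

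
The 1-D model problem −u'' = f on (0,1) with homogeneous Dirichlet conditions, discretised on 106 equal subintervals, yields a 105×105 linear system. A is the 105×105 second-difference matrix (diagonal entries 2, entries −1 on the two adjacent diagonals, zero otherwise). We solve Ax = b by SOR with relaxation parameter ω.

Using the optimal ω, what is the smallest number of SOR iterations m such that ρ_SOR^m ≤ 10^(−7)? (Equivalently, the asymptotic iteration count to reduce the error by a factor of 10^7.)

[ρ_J] n=105: ρ(B_J) = cos(π/(n+1)) = cos(π/106) = 0.9995608.
1 − cos²(π/106) = sin²(π/106) ⇒ √(1−ρ_J²) = sin(π/106) = 0.0296333.
[ω*] 2 ÷ (1 + 0.0296333) = 2 ÷ 1.0296333 = 1.9424391.
and ρ(B_{ω*}) = 1.9424391 − 1 = 0.9424391.
(0.9424391)^m ≤ 10^{−7}  ⇒  m·ln(0.9424391) ≤ −7·ln10  ⇒  m ≥ 271.879  ⇒  m = 272

m = 272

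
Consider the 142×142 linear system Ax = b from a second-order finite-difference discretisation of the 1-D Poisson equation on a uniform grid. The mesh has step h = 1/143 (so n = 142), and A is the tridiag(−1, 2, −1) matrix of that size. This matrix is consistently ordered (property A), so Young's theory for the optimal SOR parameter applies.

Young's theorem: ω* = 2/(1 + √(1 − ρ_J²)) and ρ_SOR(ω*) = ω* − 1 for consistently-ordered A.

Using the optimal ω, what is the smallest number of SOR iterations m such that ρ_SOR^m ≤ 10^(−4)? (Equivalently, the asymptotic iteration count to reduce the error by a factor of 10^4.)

m = 210

n=142: λ(B_J) = 1 − λ(A)/2 = cos(kπ/143); k=1 gives ρ_J = 0.9997587.
√(1−ρ_J²) = |sin(π/143)| = 0.0219674
Then 2/(1+√(1−ρ_J²)) = 2/(1+0.0219674); ω* = 2/1.0219674 = 1.9570096.
ρ_SOR = ω* − 1 = 1.9570096 − 1 = 0.9570096.
Need (0.9570096)^m ≤ 10^(−4): m ≥ 4·ln10/|ln 0.9570096| = 9.21034/0.0439419 = 209.603 ⇒ m = 210.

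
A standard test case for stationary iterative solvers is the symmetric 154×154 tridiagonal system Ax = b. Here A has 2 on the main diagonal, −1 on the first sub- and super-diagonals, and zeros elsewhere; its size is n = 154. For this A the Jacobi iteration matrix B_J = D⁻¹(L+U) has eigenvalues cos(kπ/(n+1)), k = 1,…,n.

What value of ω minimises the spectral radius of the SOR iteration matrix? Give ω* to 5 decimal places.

ω* = 1.96027

With n=154, ρ(Jacobi) = cos(π/155) = 0.99979.
1 − cos²(π/155) = sin²(π/155) ⇒ √(1−ρ_J²) = sin(π/155) = 0.020267.
ω* = 2 / (1 + 0.020267) = 2 / 1.020267 ≈ 1.96027.
ρ_SOR = ω* − 1 = 1.96027 − 1 = 0.96027.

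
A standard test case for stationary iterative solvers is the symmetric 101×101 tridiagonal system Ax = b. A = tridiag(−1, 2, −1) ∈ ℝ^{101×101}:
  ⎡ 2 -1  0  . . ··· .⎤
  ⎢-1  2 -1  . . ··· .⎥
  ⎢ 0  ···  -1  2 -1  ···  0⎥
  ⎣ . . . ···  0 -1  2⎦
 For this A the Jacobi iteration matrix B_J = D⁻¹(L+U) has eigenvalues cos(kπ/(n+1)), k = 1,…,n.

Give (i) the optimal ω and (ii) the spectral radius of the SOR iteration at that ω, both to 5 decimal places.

ω* = 1.94025, ρ_SOR = 0.94025

spectrum of D⁻¹(L+U) = {cos(kπ/102) : 1≤k≤101}; ρ_J = cos(π/102) = 0.99953.
√(1−ρ_J²) simplifies to sin(π/102) = 0.030795.
ω* = 2 / (1 + 0.030795) = 2 / 1.030795 ≈ 1.94025.
At ω = 1.94025 every |λ(B_ω)| = ω−1, so ρ_SOR = 0.94025.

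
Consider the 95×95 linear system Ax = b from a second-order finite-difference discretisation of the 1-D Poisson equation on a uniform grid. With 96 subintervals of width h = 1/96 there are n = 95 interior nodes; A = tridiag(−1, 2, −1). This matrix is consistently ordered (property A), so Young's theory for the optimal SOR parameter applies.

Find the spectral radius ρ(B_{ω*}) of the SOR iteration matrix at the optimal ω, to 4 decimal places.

ρ_SOR = 0.9366

ρ_J = max_k |cos(kπ/96)| = cos(π/96) = 0.9995
1 − cos²(π/96) = sin²(π/96) ⇒ √(1−ρ_J²) = sin(π/96) = 0.03272.
Then 2/(1+√(1−ρ_J²)) = 2/(1+0.03272); ω* = 2/1.03272 = 1.9366.
At ω = 1.9366 every |λ(B_ω)| = ω−1, so ρ_SOR = 0.9366.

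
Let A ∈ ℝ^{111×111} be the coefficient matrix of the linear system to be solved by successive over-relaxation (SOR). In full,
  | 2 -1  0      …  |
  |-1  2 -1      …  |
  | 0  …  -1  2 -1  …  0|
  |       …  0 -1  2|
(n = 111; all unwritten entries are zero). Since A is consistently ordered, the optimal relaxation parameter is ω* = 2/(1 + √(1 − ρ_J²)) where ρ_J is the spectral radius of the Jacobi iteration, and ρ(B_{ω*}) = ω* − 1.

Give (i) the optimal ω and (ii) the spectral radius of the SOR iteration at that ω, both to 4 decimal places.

ω* = 1.9454, ρ_SOR = 0.9454

n=111: λ(B_J) = 1 − λ(A)/2 = cos(kπ/112); k=1 gives ρ_J = 0.9996.
root = sin(π/112) = 0.02805  (since 1−cos² = sin²).
So ω* = 2/1.02805 = 1.9454 (Young).
Hence ρ(B_{ω*}) = 1.9454 − 1 = 0.9454.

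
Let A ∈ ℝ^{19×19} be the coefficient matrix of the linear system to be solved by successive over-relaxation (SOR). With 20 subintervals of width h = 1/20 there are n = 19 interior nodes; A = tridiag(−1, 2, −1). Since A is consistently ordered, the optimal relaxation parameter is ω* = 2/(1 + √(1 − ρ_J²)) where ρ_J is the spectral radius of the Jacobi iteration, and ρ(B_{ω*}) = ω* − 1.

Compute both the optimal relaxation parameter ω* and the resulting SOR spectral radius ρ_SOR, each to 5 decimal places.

ω* = 1.72945, ρ_SOR = 0.72945

n=19: λ(B_J) = 1 − λ(A)/2 = cos(kπ/20); k=1 gives ρ_J = 0.98769.
root = sin(π/20) = 0.156434  (since 1−cos² = sin²).
[ω*] 2 ÷ (1 + 0.156434) = 2 ÷ 1.156434 = 1.72945.
At ω = 1.72945 every |λ(B_ω)| = ω−1, so ρ_SOR = 0.72945.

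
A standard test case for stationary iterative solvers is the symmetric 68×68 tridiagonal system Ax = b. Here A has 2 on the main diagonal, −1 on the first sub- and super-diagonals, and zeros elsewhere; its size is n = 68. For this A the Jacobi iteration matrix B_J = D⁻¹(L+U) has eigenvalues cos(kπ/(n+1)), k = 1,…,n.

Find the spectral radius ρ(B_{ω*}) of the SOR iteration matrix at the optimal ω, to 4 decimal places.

ρ_SOR = 0.9129

[ρ_J] n=68: ρ(B_J) = cos(π/(n+1)) = cos(π/69) = 0.9990.
√(1−ρ_J²) simplifies to sin(π/69) = 0.04551.
ω* = 2/(1 + 0.04551) = 2/1.04551 = 1.9129.
[ρ_SOR] ω* − 1 = 0.9129.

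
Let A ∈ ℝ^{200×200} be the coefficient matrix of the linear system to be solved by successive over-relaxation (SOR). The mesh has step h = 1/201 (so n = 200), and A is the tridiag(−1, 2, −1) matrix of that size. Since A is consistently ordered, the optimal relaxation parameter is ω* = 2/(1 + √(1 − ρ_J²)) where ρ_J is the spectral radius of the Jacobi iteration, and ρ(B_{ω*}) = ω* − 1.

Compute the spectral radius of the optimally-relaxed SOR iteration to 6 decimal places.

With n=200, ρ(Jacobi) = cos(π/201) = 0.999878.
√(1 − cos²(π/201)) = sin(π/201) ≈ 0.0156292.
[ω*] 2 ÷ (1 + 0.0156292) = 2 ÷ 1.0156292 = 1.969223.
At ω = 1.969223 every |λ(B_ω)| = ω−1, so ρ_SOR = 0.969223.

ρ_SOR = 0.969223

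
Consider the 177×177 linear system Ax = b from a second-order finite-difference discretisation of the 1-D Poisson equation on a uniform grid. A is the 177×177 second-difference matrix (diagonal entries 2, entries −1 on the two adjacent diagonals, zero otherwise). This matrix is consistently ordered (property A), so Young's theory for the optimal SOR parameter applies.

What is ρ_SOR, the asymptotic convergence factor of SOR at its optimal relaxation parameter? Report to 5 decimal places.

ρ_SOR = 0.96532

½·tridiag(1,0,1) at n=177: λ_k = cos(kπ/178); max |λ| at k=1 ⇒ ρ_J = cos(π/178) ≈ 0.99984.
√(1−ρ_J²) simplifies to sin(π/178) = 0.017648.
Then 2/(1+√(1−ρ_J²)) = 2/(1+0.017648); ω* = 2/1.017648 = 1.96532.
At ω = 1.96532 every |λ(B_ω)| = ω−1, so ρ_SOR = 0.96532.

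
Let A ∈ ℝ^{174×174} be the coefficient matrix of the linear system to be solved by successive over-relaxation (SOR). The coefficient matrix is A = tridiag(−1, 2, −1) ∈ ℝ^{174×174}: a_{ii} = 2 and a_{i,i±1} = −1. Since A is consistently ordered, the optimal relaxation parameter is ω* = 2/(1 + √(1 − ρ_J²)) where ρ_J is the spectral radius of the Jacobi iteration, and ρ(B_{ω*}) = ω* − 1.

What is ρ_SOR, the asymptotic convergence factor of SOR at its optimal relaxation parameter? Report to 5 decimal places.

[ρ_J] n=174: ρ(B_J) = cos(π/(n+1)) = cos(π/175) = 0.99984.
√(1−ρ_J²) simplifies to sin(π/175) = 0.017951.
So ω* = 2/1.017951 = 1.96473 (Young).
ρ_SOR = ω* − 1 = 1.96473 − 1 = 0.96473.

ρ_SOR = 0.96473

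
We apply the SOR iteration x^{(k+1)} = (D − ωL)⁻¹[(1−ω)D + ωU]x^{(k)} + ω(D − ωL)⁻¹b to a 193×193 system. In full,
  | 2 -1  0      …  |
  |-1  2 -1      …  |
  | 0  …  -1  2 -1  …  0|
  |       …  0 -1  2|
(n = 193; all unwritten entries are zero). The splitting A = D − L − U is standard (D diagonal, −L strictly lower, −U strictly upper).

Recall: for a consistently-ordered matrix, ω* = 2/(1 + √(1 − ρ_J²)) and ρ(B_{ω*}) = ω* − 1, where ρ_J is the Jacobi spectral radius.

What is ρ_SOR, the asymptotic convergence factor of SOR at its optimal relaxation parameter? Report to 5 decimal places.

With n=193, ρ(Jacobi) = cos(π/194) = 0.99987.
root = sin(π/194) = 0.016193  (since 1−cos² = sin²).
So ω* = 2/1.016193 = 1.96813 (Young).
Hence ρ(B_{ω*}) = 1.96813 − 1 = 0.96813.

ρ_SOR = 0.96813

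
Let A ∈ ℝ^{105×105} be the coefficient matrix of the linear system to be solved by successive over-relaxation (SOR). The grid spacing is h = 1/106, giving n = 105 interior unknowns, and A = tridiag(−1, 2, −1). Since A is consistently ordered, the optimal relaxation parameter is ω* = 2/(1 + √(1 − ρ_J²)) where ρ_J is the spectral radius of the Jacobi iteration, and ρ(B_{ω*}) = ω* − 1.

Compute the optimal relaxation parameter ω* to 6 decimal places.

B_J for the 105×105 system has eigenvalues cos(kπ/106); ρ_J = cos(π/106) = 0.999561.
√(1−ρ_J²) = |sin(π/106)| = 0.0296333
So ω* = 2/1.0296333 = 1.942439 (Young).
and ρ(B_{ω*}) = 1.942439 − 1 = 0.942439.

ω* = 1.942439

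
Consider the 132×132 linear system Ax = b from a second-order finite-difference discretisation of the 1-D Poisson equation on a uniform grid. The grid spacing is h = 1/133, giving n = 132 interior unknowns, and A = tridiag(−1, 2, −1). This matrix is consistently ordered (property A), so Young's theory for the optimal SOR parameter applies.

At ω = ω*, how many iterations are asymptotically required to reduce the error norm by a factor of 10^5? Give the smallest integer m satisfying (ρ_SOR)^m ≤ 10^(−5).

n=132: λ(B_J) = 1 − λ(A)/2 = cos(kπ/133); k=1 gives ρ_J = 0.9997210.
√(1 − cos²(π/133)) = sin(π/133) ≈ 0.0236188.
Young: ω* = 2/(1+√(1−ρ_J²)) = 2/(1+0.0236188) = 2/1.0236188 = 1.9538524.
and ρ(B_{ω*}) = 1.9538524 − 1 = 0.9538524.
Need (0.9538524)^m ≤ 10^(−5): m ≥ 5·ln10/|ln 0.9538524| = 11.5129/0.0472463 = 243.678 ⇒ m = 244.

m = 244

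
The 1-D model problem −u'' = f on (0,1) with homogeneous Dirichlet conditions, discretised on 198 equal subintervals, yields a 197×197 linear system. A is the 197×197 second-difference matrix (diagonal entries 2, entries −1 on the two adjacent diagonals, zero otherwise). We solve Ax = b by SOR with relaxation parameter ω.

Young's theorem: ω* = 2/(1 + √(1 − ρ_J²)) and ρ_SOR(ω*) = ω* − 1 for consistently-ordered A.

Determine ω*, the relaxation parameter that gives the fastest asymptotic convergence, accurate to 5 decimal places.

ρ_J = max_k |cos(kπ/198)| = cos(π/198) = 0.99987
√(1 − cos²(π/198)) = sin(π/198) ≈ 0.015866.
So ω* = 2/1.015866 = 1.96876 (Young).
and ρ(B_{ω*}) = 1.96876 − 1 = 0.96876.

ω* = 1.96876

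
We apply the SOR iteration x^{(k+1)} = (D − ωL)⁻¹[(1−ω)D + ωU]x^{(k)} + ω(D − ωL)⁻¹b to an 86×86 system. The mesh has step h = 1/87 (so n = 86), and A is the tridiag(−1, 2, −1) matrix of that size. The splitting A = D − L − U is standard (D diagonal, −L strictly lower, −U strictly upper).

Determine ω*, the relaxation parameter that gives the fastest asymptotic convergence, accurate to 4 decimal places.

½·tridiag(1,0,1) at n=86: λ_k = cos(kπ/87); max |λ| at k=1 ⇒ ρ_J = cos(π/87) ≈ 0.9993.
√(1−ρ_J²) simplifies to sin(π/87) = 0.03610.
ω* = 2 / (1 + 0.03610) = 2 / 1.03610 ≈ 1.9303.
and ρ(B_{ω*}) = 1.9303 − 1 = 0.9303.

ω* = 1.9303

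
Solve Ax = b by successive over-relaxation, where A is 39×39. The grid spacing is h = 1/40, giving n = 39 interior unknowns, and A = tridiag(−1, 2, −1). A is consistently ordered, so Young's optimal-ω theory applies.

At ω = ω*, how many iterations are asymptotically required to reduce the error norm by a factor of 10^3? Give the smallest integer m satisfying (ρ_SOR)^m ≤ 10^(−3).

m = 44

spectrum of D⁻¹(L+U) = {cos(kπ/40) : 1≤k≤39}; ρ_J = cos(π/40) = 0.9969173.
root = sin(π/40) = 0.0784591  (since 1−cos² = sin²).
ω* = 2/(1 + 0.0784591) = 2/1.0784591 = 1.8544978.
Hence ρ(B_{ω*}) = 1.8544978 − 1 = 0.8544978.
Need (0.8544978)^m ≤ 10^(−3): m ≥ 3·ln10/|ln 0.8544978| = 6.90776/0.157241 = 43.931 ⇒ m = 44.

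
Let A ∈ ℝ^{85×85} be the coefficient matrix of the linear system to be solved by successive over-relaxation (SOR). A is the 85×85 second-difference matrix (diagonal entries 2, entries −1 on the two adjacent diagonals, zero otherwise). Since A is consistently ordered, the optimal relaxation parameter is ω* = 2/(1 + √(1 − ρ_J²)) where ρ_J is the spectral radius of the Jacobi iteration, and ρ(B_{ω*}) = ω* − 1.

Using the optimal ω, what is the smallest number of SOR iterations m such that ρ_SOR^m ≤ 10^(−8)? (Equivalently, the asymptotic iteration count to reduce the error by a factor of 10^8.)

With n=85, ρ(Jacobi) = cos(π/86) = 0.9993328.
root = sin(π/86) = 0.0365220  (since 1−cos² = sin²).
[ω*] 2 ÷ (1 + 0.0365220) = 2 ÷ 1.0365220 = 1.9295297.
ρ_SOR = ω* − 1 = 1.9295297 − 1 = 0.9295297.
(0.9295297)^m ≤ 10^{−8}  ⇒  m·ln(0.9295297) ≤ −8·ln10  ⇒  m ≥ 252.074  ⇒  m = 253

m = 253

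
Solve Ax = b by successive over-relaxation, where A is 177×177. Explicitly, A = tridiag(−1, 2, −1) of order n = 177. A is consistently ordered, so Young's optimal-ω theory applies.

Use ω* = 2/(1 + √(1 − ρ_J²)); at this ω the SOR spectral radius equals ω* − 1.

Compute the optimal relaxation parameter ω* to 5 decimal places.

spectrum of D⁻¹(L+U) = {cos(kπ/178) : 1≤k≤177}; ρ_J = cos(π/178) = 0.99984.
1 − cos²(π/178) = sin²(π/178) ⇒ √(1−ρ_J²) = sin(π/178) = 0.017648.
Young: ω* = 2/(1+√(1−ρ_J²)) = 2/(1+0.017648) = 2/1.017648 = 1.96532.
ρ_SOR = ω* − 1 ≈ 0.96532.

ω* = 1.96532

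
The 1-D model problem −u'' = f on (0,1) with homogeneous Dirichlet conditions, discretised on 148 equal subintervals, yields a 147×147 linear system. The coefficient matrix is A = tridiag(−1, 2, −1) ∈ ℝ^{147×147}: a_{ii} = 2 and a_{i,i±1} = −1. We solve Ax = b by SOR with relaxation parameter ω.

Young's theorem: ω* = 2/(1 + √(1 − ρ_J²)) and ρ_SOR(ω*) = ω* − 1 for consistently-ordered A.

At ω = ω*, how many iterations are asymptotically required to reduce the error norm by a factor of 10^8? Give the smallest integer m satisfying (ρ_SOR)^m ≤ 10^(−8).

[ρ_J] n=147: ρ(B_J) = cos(π/(n+1)) = cos(π/148) = 0.9997747.
1 − cos²(π/148) = sin²(π/148) ⇒ √(1−ρ_J²) = sin(π/148) = 0.0212254.
Young: ω* = 2/(1+√(1−ρ_J²)) = 2/(1+0.0212254) = 2/1.0212254 = 1.9584315.
ρ_SOR = ω* − 1 = 1.9584315 − 1 = 0.9584315.
Need (0.9584315)^m ≤ 10^(−8): m ≥ 8·ln10/|ln 0.9584315| = 18.4207/0.0424572 = 433.865 ⇒ m = 434.

m = 434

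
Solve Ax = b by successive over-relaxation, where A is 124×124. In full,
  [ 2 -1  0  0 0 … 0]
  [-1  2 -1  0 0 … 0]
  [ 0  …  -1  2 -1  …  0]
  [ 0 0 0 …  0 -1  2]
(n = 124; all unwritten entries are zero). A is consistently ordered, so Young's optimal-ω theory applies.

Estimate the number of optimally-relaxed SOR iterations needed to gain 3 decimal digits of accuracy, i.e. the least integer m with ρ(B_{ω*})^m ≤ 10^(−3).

½·tridiag(1,0,1) at n=124: λ_k = cos(kπ/125); max |λ| at k=1 ⇒ ρ_J = cos(π/125) ≈ 0.9996842.
root = sin(π/125) = 0.0251301  (since 1−cos² = sin²).
Then 2/(1+√(1−ρ_J²)) = 2/(1+0.0251301); ω* = 2/1.0251301 = 1.9509719.
ρ_SOR = ω* − 1 ≈ 0.9509719.
ρ_SOR^m ≤ 10^(−3) ⇔ m ≥ 3·ln10/(−ln 0.9509719) = 6.90776/0.0502708 = 137.411; m = ⌈137.411⌉ = 138.

m = 138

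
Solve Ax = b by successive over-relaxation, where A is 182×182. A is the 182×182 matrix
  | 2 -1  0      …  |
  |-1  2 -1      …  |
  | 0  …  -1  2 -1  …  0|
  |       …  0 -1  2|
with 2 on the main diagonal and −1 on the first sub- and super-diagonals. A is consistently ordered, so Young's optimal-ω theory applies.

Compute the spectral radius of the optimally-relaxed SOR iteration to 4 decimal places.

ρ_SOR = 0.9662

B_J for the 182×182 system has eigenvalues cos(kπ/183); ρ_J = cos(π/183) = 0.9999.
√(1−ρ_J²) = |sin(π/183)| = 0.01717
ω* = 2 / (1 + 0.01717) = 2 / 1.01717 ≈ 1.9662.
ρ_SOR = ω* − 1 ≈ 0.9662.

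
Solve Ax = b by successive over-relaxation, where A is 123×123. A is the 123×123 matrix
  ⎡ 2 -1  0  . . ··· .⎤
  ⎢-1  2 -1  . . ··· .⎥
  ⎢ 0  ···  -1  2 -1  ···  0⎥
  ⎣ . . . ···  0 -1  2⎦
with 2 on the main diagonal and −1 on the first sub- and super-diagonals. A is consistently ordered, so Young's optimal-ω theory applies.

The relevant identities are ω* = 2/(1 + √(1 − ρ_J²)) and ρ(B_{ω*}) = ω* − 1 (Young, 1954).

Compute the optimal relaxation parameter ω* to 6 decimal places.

B_J for the 123×123 system has eigenvalues cos(kπ/124); ρ_J = cos(π/124) = 0.999679.
root = sin(π/124) = 0.0253327  (since 1−cos² = sin²).
[ω*] 2 ÷ (1 + 0.0253327) = 2 ÷ 1.0253327 = 1.950586.
Hence ρ(B_{ω*}) = 1.950586 − 1 = 0.950586.

ω* = 1.950586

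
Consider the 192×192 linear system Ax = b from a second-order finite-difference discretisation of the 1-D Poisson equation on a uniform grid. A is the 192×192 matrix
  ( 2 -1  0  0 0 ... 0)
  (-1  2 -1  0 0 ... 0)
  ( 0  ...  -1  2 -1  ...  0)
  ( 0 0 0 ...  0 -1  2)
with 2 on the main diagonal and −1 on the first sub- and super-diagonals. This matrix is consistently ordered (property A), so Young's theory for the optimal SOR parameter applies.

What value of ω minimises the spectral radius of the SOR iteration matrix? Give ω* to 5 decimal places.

With n=192, ρ(Jacobi) = cos(π/193) = 0.99987.
√(1−ρ_J²) = |sin(π/193)| = 0.016277
[ω*] 2 ÷ (1 + 0.016277) = 2 ÷ 1.016277 = 1.96797.
ρ_SOR = ω* − 1 ≈ 0.96797.

ω* = 1.96797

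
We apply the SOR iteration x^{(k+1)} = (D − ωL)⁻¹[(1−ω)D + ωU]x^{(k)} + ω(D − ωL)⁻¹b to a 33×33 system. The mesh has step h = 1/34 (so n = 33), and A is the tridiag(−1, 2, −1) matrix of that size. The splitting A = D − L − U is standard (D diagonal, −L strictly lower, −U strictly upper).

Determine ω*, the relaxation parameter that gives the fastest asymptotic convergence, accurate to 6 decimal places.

ω* = 1.831052

n=33: λ(B_J) = 1 − λ(A)/2 = cos(kπ/34); k=1 gives ρ_J = 0.995734.
√(1 − cos²(π/34)) = sin(π/34) ≈ 0.0922684.
So ω* = 2/1.0922684 = 1.831052 (Young).
ρ_SOR = ω* − 1 = 1.831052 − 1 = 0.831052.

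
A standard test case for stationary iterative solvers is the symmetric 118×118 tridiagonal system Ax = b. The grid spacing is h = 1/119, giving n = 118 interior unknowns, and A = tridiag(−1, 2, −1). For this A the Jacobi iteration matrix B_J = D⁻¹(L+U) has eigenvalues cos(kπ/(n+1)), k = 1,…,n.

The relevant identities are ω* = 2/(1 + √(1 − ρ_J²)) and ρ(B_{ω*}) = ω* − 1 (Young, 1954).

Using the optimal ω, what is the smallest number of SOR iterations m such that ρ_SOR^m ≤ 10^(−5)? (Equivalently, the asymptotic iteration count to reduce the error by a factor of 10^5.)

m = 219

[ρ_J] n=118: ρ(B_J) = cos(π/(n+1)) = cos(π/119) = 0.9996515.
1 − cos²(π/119) = sin²(π/119) ⇒ √(1−ρ_J²) = sin(π/119) = 0.0263969.
ω* = 2/(1 + 0.0263969) = 2/1.0263969 = 1.9485640.
[ρ_SOR] ω* − 1 = 0.9485640.
(0.9485640)^m ≤ 10^{−5}  ⇒  m·ln(0.9485640) ≤ −5·ln10  ⇒  m ≥ 218.023  ⇒  m = 219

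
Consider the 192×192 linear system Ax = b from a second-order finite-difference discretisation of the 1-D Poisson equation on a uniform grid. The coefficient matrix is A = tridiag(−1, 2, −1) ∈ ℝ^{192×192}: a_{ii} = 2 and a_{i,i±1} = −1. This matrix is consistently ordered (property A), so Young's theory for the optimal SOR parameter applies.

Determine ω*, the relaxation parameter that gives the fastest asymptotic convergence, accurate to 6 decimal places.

ω* = 1.967967

ρ_J = max_k |cos(kπ/193)| = cos(π/193) = 0.999868
1 − cos²(π/193) = sin²(π/193) ⇒ √(1−ρ_J²) = sin(π/193) = 0.0162770.
ω* = 2 / (1 + 0.0162770) = 2 / 1.0162770 ≈ 1.967967.
[ρ_SOR] ω* − 1 = 0.967967.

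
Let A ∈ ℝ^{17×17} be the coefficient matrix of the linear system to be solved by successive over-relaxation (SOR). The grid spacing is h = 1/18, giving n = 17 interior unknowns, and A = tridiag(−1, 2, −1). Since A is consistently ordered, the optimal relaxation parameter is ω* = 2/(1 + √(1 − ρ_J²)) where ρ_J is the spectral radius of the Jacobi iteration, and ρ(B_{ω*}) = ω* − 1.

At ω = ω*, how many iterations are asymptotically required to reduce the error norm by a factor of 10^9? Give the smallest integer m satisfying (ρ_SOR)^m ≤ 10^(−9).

[ρ_J] n=17: ρ(B_J) = cos(π/(n+1)) = cos(π/18) = 0.9848078.
√(1−ρ_J²) = |sin(π/18)| = 0.1736482
ω* = 2 / (1 + 0.1736482) = 2 / 1.1736482 ≈ 1.7040882.
ρ_SOR = ω* − 1 ≈ 0.7040882.
For 9 digits: m = 9·ln10 / (−ln 0.7040882) = 20.7233/0.350852 = 59.066; round up → m = 60.

m = 60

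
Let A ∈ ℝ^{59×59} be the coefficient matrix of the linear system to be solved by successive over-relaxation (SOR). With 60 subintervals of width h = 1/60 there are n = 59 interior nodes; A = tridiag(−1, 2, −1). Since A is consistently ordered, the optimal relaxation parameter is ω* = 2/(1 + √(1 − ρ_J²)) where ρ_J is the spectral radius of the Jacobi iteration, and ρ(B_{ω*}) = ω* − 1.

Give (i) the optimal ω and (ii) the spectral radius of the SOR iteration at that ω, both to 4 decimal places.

ω* = 1.9005, ρ_SOR = 0.9005

ρ_J = max_k |cos(kπ/60)| = cos(π/60) = 0.9986
√(1 − cos²(π/60)) = sin(π/60) ≈ 0.05234.
So ω* = 2/1.05234 = 1.9005 (Young).
[ρ_SOR] ω* − 1 = 0.9005.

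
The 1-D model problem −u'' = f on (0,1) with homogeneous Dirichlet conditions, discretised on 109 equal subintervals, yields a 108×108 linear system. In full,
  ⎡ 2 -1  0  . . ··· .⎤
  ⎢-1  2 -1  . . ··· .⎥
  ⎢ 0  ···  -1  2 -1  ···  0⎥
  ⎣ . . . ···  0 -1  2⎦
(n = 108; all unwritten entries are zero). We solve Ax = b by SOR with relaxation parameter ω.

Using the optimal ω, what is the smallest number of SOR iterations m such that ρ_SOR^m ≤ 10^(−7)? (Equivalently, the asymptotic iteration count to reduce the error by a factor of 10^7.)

With n=108, ρ(Jacobi) = cos(π/109) = 0.9995847.
√(1−ρ_J²) simplifies to sin(π/109) = 0.0288180.
Then 2/(1+√(1−ρ_J²)) = 2/(1+0.0288180); ω* = 2/1.0288180 = 1.9439784.
ρ(B_{ω*}) = ω*−1 = 0.9439784
Need (0.9439784)^m ≤ 10^(−7): m ≥ 7·ln10/|ln 0.9439784| = 16.1181/0.057652 = 279.576 ⇒ m = 280.

m = 280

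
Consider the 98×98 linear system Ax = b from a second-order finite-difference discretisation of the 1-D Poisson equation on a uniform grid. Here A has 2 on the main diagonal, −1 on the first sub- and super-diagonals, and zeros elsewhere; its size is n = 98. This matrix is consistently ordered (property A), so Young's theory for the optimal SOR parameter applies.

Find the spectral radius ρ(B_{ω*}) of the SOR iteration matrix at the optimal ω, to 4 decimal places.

ρ_SOR = 0.9385

B_J for the 98×98 system has eigenvalues cos(kπ/99); ρ_J = cos(π/99) = 0.9995.
√(1−ρ_J²) = |sin(π/99)| = 0.03173
ω* = 2/(1 + 0.03173) = 2/1.03173 = 1.9385.
Hence ρ(B_{ω*}) = 1.9385 − 1 = 0.9385.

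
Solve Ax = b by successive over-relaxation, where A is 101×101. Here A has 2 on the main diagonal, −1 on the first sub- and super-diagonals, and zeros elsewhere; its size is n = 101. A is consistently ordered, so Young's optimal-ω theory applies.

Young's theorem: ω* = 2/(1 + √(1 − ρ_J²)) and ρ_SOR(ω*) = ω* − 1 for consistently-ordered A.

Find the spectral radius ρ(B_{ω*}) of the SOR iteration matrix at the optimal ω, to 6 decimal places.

ρ_SOR = 0.940250

[ρ_J] n=101: ρ(B_J) = cos(π/(n+1)) = cos(π/102) = 0.999526.
√(1−ρ_J²) = |sin(π/102)| = 0.0307951
ω* = 2/(1 + 0.0307951) = 2/1.0307951 = 1.940250.
ρ_SOR = ω* − 1 = 1.940250 − 1 = 0.940250.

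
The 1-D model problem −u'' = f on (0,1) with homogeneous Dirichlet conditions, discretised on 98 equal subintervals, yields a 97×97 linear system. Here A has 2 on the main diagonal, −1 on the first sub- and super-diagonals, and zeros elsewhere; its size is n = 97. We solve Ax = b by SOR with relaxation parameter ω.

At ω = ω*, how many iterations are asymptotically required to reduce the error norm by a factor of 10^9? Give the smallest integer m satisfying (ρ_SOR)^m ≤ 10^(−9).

m = 324

½·tridiag(1,0,1) at n=97: λ_k = cos(kπ/98); max |λ| at k=1 ⇒ ρ_J = cos(π/98) ≈ 0.9994862.
root = sin(π/98) = 0.0320516  (since 1−cos² = sin²).
Young: ω* = 2/(1+√(1−ρ_J²)) = 2/(1+0.0320516) = 2/1.0320516 = 1.9378876.
ρ_SOR = ω* − 1 ≈ 0.9378876.
Need (0.9378876)^m ≤ 10^(−9): m ≥ 9·ln10/|ln 0.9378876| = 20.7233/0.0641252 = 323.169 ⇒ m = 324.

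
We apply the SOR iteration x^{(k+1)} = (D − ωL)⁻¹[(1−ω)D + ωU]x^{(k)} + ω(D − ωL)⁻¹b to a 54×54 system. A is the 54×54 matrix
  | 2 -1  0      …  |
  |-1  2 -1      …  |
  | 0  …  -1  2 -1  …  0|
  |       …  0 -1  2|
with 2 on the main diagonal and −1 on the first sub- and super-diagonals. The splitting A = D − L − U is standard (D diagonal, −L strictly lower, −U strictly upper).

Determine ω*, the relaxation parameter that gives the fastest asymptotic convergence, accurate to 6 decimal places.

ω* = 1.891989

B_J for the 54×54 system has eigenvalues cos(kπ/55); ρ_J = cos(π/55) = 0.998369.
√(1−ρ_J²) = |sin(π/55)| = 0.0570888
ω* = 2/(1 + 0.0570888) = 2/1.0570888 = 1.891989.
At ω = 1.891989 every |λ(B_ω)| = ω−1, so ρ_SOR = 0.891989.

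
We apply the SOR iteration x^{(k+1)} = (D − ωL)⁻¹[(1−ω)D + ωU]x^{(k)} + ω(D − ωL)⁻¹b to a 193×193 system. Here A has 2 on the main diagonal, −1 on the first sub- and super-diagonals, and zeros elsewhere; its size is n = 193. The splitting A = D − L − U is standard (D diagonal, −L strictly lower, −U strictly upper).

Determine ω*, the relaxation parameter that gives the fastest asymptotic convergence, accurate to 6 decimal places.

ω* = 1.968130

[ρ_J] n=193: ρ(B_J) = cos(π/(n+1)) = cos(π/194) = 0.999869.
√(1 − cos²(π/194)) = sin(π/194) ≈ 0.0161931.
Young: ω* = 2/(1+√(1−ρ_J²)) = 2/(1+0.0161931) = 2/1.0161931 = 1.968130.
At ω = 1.968130 every |λ(B_ω)| = ω−1, so ρ_SOR = 0.968130.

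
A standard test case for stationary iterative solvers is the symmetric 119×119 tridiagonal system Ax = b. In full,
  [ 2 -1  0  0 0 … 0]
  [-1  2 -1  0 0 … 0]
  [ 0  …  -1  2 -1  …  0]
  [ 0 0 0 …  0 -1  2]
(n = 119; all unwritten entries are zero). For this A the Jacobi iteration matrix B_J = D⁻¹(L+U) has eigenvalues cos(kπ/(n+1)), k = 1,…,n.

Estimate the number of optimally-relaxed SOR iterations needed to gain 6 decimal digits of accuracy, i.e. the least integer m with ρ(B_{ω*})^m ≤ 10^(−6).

m = 264

[ρ_J] n=119: ρ(B_J) = cos(π/(n+1)) = cos(π/120) = 0.9996573.
1 − cos²(π/120) = sin²(π/120) ⇒ √(1−ρ_J²) = sin(π/120) = 0.0261769.
Then 2/(1+√(1−ρ_J²)) = 2/(1+0.0261769); ω* = 2/1.0261769 = 1.9489817.
ρ(B_{ω*}) = ω*−1 = 0.9489817
m ≥ 6·ln10 / (−ln 0.9489817) = 263.827; smallest integer m = 264.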